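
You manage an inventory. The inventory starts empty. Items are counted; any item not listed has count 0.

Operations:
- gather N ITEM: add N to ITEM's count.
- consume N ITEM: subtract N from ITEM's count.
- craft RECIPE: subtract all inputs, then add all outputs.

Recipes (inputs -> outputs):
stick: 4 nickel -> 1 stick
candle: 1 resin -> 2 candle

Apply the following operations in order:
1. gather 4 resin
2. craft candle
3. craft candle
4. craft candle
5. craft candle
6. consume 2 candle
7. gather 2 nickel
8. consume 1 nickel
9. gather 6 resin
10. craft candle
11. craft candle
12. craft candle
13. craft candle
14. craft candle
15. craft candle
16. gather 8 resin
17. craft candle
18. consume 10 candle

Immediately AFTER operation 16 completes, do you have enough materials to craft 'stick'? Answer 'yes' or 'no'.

Answer: no

Derivation:
After 1 (gather 4 resin): resin=4
After 2 (craft candle): candle=2 resin=3
After 3 (craft candle): candle=4 resin=2
After 4 (craft candle): candle=6 resin=1
After 5 (craft candle): candle=8
After 6 (consume 2 candle): candle=6
After 7 (gather 2 nickel): candle=6 nickel=2
After 8 (consume 1 nickel): candle=6 nickel=1
After 9 (gather 6 resin): candle=6 nickel=1 resin=6
After 10 (craft candle): candle=8 nickel=1 resin=5
After 11 (craft candle): candle=10 nickel=1 resin=4
After 12 (craft candle): candle=12 nickel=1 resin=3
After 13 (craft candle): candle=14 nickel=1 resin=2
After 14 (craft candle): candle=16 nickel=1 resin=1
After 15 (craft candle): candle=18 nickel=1
After 16 (gather 8 resin): candle=18 nickel=1 resin=8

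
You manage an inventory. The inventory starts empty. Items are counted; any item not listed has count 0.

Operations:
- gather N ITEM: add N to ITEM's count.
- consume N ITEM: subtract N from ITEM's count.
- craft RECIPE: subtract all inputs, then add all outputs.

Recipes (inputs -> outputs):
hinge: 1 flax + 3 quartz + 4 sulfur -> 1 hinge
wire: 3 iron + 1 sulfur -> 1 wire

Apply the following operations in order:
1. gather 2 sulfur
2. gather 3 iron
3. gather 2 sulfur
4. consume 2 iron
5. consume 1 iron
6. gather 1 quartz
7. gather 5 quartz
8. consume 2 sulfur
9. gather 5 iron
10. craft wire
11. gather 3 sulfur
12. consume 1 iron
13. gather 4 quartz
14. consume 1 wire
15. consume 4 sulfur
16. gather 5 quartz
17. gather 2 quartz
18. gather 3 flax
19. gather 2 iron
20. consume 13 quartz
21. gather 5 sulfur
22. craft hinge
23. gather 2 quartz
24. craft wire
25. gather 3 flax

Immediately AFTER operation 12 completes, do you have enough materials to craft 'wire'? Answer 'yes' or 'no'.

Answer: no

Derivation:
After 1 (gather 2 sulfur): sulfur=2
After 2 (gather 3 iron): iron=3 sulfur=2
After 3 (gather 2 sulfur): iron=3 sulfur=4
After 4 (consume 2 iron): iron=1 sulfur=4
After 5 (consume 1 iron): sulfur=4
After 6 (gather 1 quartz): quartz=1 sulfur=4
After 7 (gather 5 quartz): quartz=6 sulfur=4
After 8 (consume 2 sulfur): quartz=6 sulfur=2
After 9 (gather 5 iron): iron=5 quartz=6 sulfur=2
After 10 (craft wire): iron=2 quartz=6 sulfur=1 wire=1
After 11 (gather 3 sulfur): iron=2 quartz=6 sulfur=4 wire=1
After 12 (consume 1 iron): iron=1 quartz=6 sulfur=4 wire=1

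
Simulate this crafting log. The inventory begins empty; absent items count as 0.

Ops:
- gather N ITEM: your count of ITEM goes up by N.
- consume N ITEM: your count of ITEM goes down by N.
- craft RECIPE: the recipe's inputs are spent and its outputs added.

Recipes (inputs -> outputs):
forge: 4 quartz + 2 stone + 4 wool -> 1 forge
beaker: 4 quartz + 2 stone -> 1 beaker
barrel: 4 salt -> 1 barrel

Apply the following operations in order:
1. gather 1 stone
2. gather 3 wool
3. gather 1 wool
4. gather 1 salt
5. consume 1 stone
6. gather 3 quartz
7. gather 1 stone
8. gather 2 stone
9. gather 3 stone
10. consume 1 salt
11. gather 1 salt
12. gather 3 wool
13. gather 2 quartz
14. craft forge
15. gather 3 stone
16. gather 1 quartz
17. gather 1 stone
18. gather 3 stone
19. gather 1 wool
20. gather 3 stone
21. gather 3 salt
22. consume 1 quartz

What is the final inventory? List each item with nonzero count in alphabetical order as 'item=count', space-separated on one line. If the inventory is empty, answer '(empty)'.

Answer: forge=1 quartz=1 salt=4 stone=14 wool=4

Derivation:
After 1 (gather 1 stone): stone=1
After 2 (gather 3 wool): stone=1 wool=3
After 3 (gather 1 wool): stone=1 wool=4
After 4 (gather 1 salt): salt=1 stone=1 wool=4
After 5 (consume 1 stone): salt=1 wool=4
After 6 (gather 3 quartz): quartz=3 salt=1 wool=4
After 7 (gather 1 stone): quartz=3 salt=1 stone=1 wool=4
After 8 (gather 2 stone): quartz=3 salt=1 stone=3 wool=4
After 9 (gather 3 stone): quartz=3 salt=1 stone=6 wool=4
After 10 (consume 1 salt): quartz=3 stone=6 wool=4
After 11 (gather 1 salt): quartz=3 salt=1 stone=6 wool=4
After 12 (gather 3 wool): quartz=3 salt=1 stone=6 wool=7
After 13 (gather 2 quartz): quartz=5 salt=1 stone=6 wool=7
After 14 (craft forge): forge=1 quartz=1 salt=1 stone=4 wool=3
After 15 (gather 3 stone): forge=1 quartz=1 salt=1 stone=7 wool=3
After 16 (gather 1 quartz): forge=1 quartz=2 salt=1 stone=7 wool=3
After 17 (gather 1 stone): forge=1 quartz=2 salt=1 stone=8 wool=3
After 18 (gather 3 stone): forge=1 quartz=2 salt=1 stone=11 wool=3
After 19 (gather 1 wool): forge=1 quartz=2 salt=1 stone=11 wool=4
After 20 (gather 3 stone): forge=1 quartz=2 salt=1 stone=14 wool=4
After 21 (gather 3 salt): forge=1 quartz=2 salt=4 stone=14 wool=4
After 22 (consume 1 quartz): forge=1 quartz=1 salt=4 stone=14 wool=4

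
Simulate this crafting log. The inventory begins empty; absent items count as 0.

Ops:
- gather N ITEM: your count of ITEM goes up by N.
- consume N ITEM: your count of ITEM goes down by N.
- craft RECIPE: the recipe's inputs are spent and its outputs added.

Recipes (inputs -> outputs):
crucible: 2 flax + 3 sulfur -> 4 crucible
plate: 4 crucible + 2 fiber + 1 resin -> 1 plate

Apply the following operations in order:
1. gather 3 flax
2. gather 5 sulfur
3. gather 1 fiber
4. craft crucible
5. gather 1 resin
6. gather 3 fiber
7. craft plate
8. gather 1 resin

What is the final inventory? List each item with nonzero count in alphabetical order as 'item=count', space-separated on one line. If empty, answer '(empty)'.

After 1 (gather 3 flax): flax=3
After 2 (gather 5 sulfur): flax=3 sulfur=5
After 3 (gather 1 fiber): fiber=1 flax=3 sulfur=5
After 4 (craft crucible): crucible=4 fiber=1 flax=1 sulfur=2
After 5 (gather 1 resin): crucible=4 fiber=1 flax=1 resin=1 sulfur=2
After 6 (gather 3 fiber): crucible=4 fiber=4 flax=1 resin=1 sulfur=2
After 7 (craft plate): fiber=2 flax=1 plate=1 sulfur=2
After 8 (gather 1 resin): fiber=2 flax=1 plate=1 resin=1 sulfur=2

Answer: fiber=2 flax=1 plate=1 resin=1 sulfur=2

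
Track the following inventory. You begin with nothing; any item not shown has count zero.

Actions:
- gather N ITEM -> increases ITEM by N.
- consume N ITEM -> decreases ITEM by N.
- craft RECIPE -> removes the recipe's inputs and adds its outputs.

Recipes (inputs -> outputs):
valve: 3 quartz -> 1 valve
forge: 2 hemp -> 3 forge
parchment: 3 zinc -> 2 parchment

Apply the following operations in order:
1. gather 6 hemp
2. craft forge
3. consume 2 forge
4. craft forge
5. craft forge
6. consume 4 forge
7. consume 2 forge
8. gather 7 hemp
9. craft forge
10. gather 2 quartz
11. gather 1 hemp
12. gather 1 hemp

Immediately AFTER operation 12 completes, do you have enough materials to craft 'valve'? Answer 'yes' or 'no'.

Answer: no

Derivation:
After 1 (gather 6 hemp): hemp=6
After 2 (craft forge): forge=3 hemp=4
After 3 (consume 2 forge): forge=1 hemp=4
After 4 (craft forge): forge=4 hemp=2
After 5 (craft forge): forge=7
After 6 (consume 4 forge): forge=3
After 7 (consume 2 forge): forge=1
After 8 (gather 7 hemp): forge=1 hemp=7
After 9 (craft forge): forge=4 hemp=5
After 10 (gather 2 quartz): forge=4 hemp=5 quartz=2
After 11 (gather 1 hemp): forge=4 hemp=6 quartz=2
After 12 (gather 1 hemp): forge=4 hemp=7 quartz=2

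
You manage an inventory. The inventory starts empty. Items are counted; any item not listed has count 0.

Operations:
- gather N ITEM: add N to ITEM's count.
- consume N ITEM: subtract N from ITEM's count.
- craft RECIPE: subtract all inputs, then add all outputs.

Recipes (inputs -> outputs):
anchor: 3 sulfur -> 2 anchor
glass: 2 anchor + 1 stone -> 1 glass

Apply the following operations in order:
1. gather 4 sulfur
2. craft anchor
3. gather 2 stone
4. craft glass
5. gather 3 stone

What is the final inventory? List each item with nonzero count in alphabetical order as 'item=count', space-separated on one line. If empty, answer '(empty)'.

Answer: glass=1 stone=4 sulfur=1

Derivation:
After 1 (gather 4 sulfur): sulfur=4
After 2 (craft anchor): anchor=2 sulfur=1
After 3 (gather 2 stone): anchor=2 stone=2 sulfur=1
After 4 (craft glass): glass=1 stone=1 sulfur=1
After 5 (gather 3 stone): glass=1 stone=4 sulfur=1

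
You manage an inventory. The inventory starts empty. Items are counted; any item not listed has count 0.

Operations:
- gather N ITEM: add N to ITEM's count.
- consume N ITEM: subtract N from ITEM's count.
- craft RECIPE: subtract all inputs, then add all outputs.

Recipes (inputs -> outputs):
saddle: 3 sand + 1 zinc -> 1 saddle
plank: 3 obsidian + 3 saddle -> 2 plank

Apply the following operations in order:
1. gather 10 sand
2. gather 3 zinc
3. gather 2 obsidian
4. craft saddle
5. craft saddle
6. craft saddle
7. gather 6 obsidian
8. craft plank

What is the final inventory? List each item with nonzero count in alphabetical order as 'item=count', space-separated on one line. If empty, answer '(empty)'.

Answer: obsidian=5 plank=2 sand=1

Derivation:
After 1 (gather 10 sand): sand=10
After 2 (gather 3 zinc): sand=10 zinc=3
After 3 (gather 2 obsidian): obsidian=2 sand=10 zinc=3
After 4 (craft saddle): obsidian=2 saddle=1 sand=7 zinc=2
After 5 (craft saddle): obsidian=2 saddle=2 sand=4 zinc=1
After 6 (craft saddle): obsidian=2 saddle=3 sand=1
After 7 (gather 6 obsidian): obsidian=8 saddle=3 sand=1
After 8 (craft plank): obsidian=5 plank=2 sand=1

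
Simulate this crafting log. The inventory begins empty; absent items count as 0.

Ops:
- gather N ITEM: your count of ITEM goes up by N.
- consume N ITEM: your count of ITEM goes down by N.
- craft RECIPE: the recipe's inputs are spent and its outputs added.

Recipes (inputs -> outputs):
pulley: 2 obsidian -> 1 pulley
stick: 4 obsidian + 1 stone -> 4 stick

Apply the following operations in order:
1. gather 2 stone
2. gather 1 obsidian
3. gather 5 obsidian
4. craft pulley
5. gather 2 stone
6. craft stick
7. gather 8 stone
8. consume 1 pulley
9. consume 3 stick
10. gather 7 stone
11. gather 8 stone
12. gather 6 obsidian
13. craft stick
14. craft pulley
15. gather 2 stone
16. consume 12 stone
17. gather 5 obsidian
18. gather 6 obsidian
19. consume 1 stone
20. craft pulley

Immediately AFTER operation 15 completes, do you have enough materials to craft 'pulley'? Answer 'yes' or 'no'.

After 1 (gather 2 stone): stone=2
After 2 (gather 1 obsidian): obsidian=1 stone=2
After 3 (gather 5 obsidian): obsidian=6 stone=2
After 4 (craft pulley): obsidian=4 pulley=1 stone=2
After 5 (gather 2 stone): obsidian=4 pulley=1 stone=4
After 6 (craft stick): pulley=1 stick=4 stone=3
After 7 (gather 8 stone): pulley=1 stick=4 stone=11
After 8 (consume 1 pulley): stick=4 stone=11
After 9 (consume 3 stick): stick=1 stone=11
After 10 (gather 7 stone): stick=1 stone=18
After 11 (gather 8 stone): stick=1 stone=26
After 12 (gather 6 obsidian): obsidian=6 stick=1 stone=26
After 13 (craft stick): obsidian=2 stick=5 stone=25
After 14 (craft pulley): pulley=1 stick=5 stone=25
After 15 (gather 2 stone): pulley=1 stick=5 stone=27

Answer: no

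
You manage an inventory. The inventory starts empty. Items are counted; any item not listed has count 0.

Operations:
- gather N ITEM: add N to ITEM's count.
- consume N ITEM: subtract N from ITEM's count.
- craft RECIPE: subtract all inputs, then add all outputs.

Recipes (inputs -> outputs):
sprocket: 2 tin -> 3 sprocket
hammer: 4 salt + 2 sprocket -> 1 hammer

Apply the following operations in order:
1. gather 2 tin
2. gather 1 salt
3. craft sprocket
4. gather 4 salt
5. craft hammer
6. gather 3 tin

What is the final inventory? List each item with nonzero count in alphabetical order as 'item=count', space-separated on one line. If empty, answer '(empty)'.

After 1 (gather 2 tin): tin=2
After 2 (gather 1 salt): salt=1 tin=2
After 3 (craft sprocket): salt=1 sprocket=3
After 4 (gather 4 salt): salt=5 sprocket=3
After 5 (craft hammer): hammer=1 salt=1 sprocket=1
After 6 (gather 3 tin): hammer=1 salt=1 sprocket=1 tin=3

Answer: hammer=1 salt=1 sprocket=1 tin=3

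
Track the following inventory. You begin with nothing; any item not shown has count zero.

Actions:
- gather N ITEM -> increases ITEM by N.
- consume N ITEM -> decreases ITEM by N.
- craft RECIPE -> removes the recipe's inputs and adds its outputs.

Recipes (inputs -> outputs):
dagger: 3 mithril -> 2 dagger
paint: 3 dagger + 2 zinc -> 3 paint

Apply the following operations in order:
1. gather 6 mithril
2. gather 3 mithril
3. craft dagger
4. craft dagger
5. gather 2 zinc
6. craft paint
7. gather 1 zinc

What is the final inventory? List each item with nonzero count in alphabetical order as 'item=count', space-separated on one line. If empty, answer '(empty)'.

Answer: dagger=1 mithril=3 paint=3 zinc=1

Derivation:
After 1 (gather 6 mithril): mithril=6
After 2 (gather 3 mithril): mithril=9
After 3 (craft dagger): dagger=2 mithril=6
After 4 (craft dagger): dagger=4 mithril=3
After 5 (gather 2 zinc): dagger=4 mithril=3 zinc=2
After 6 (craft paint): dagger=1 mithril=3 paint=3
After 7 (gather 1 zinc): dagger=1 mithril=3 paint=3 zinc=1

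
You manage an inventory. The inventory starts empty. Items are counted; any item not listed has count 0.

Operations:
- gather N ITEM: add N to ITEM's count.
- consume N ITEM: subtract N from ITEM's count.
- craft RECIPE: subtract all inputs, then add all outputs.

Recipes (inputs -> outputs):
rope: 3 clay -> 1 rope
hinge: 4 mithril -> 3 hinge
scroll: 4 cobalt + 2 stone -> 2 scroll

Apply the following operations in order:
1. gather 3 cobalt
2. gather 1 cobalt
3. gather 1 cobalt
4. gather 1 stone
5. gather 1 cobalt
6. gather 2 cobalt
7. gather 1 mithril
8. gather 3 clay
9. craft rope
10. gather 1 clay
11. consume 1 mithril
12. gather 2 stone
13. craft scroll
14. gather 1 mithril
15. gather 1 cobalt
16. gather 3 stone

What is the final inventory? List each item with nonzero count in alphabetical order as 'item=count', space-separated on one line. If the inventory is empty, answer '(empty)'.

Answer: clay=1 cobalt=5 mithril=1 rope=1 scroll=2 stone=4

Derivation:
After 1 (gather 3 cobalt): cobalt=3
After 2 (gather 1 cobalt): cobalt=4
After 3 (gather 1 cobalt): cobalt=5
After 4 (gather 1 stone): cobalt=5 stone=1
After 5 (gather 1 cobalt): cobalt=6 stone=1
After 6 (gather 2 cobalt): cobalt=8 stone=1
After 7 (gather 1 mithril): cobalt=8 mithril=1 stone=1
After 8 (gather 3 clay): clay=3 cobalt=8 mithril=1 stone=1
After 9 (craft rope): cobalt=8 mithril=1 rope=1 stone=1
After 10 (gather 1 clay): clay=1 cobalt=8 mithril=1 rope=1 stone=1
After 11 (consume 1 mithril): clay=1 cobalt=8 rope=1 stone=1
After 12 (gather 2 stone): clay=1 cobalt=8 rope=1 stone=3
After 13 (craft scroll): clay=1 cobalt=4 rope=1 scroll=2 stone=1
After 14 (gather 1 mithril): clay=1 cobalt=4 mithril=1 rope=1 scroll=2 stone=1
After 15 (gather 1 cobalt): clay=1 cobalt=5 mithril=1 rope=1 scroll=2 stone=1
After 16 (gather 3 stone): clay=1 cobalt=5 mithril=1 rope=1 scroll=2 stone=4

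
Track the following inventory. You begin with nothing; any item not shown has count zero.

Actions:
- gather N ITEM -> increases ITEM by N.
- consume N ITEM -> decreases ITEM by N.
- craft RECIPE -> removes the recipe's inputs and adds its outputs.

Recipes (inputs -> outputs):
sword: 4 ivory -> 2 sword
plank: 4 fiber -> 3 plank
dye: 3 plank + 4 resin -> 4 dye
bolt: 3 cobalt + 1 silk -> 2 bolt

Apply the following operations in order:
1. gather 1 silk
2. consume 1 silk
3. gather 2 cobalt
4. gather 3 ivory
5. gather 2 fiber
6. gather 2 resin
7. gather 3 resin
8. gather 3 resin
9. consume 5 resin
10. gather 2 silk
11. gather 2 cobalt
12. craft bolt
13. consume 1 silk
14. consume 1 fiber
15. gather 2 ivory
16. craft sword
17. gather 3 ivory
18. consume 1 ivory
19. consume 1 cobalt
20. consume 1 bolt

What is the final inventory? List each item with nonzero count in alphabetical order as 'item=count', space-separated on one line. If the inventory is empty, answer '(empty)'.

Answer: bolt=1 fiber=1 ivory=3 resin=3 sword=2

Derivation:
After 1 (gather 1 silk): silk=1
After 2 (consume 1 silk): (empty)
After 3 (gather 2 cobalt): cobalt=2
After 4 (gather 3 ivory): cobalt=2 ivory=3
After 5 (gather 2 fiber): cobalt=2 fiber=2 ivory=3
After 6 (gather 2 resin): cobalt=2 fiber=2 ivory=3 resin=2
After 7 (gather 3 resin): cobalt=2 fiber=2 ivory=3 resin=5
After 8 (gather 3 resin): cobalt=2 fiber=2 ivory=3 resin=8
After 9 (consume 5 resin): cobalt=2 fiber=2 ivory=3 resin=3
After 10 (gather 2 silk): cobalt=2 fiber=2 ivory=3 resin=3 silk=2
After 11 (gather 2 cobalt): cobalt=4 fiber=2 ivory=3 resin=3 silk=2
After 12 (craft bolt): bolt=2 cobalt=1 fiber=2 ivory=3 resin=3 silk=1
After 13 (consume 1 silk): bolt=2 cobalt=1 fiber=2 ivory=3 resin=3
After 14 (consume 1 fiber): bolt=2 cobalt=1 fiber=1 ivory=3 resin=3
After 15 (gather 2 ivory): bolt=2 cobalt=1 fiber=1 ivory=5 resin=3
After 16 (craft sword): bolt=2 cobalt=1 fiber=1 ivory=1 resin=3 sword=2
After 17 (gather 3 ivory): bolt=2 cobalt=1 fiber=1 ivory=4 resin=3 sword=2
After 18 (consume 1 ivory): bolt=2 cobalt=1 fiber=1 ivory=3 resin=3 sword=2
After 19 (consume 1 cobalt): bolt=2 fiber=1 ivory=3 resin=3 sword=2
After 20 (consume 1 bolt): bolt=1 fiber=1 ivory=3 resin=3 sword=2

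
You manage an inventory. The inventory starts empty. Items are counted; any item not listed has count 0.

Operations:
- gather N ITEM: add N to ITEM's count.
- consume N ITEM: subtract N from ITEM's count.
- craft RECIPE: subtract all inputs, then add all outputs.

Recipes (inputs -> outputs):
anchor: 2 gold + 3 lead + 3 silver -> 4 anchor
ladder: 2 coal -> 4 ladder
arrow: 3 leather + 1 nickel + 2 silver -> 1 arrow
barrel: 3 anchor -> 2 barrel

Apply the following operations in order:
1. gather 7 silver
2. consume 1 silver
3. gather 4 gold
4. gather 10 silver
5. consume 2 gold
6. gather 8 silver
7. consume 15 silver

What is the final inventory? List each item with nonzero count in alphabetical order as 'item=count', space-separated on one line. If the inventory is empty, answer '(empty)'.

Answer: gold=2 silver=9

Derivation:
After 1 (gather 7 silver): silver=7
After 2 (consume 1 silver): silver=6
After 3 (gather 4 gold): gold=4 silver=6
After 4 (gather 10 silver): gold=4 silver=16
After 5 (consume 2 gold): gold=2 silver=16
After 6 (gather 8 silver): gold=2 silver=24
After 7 (consume 15 silver): gold=2 silver=9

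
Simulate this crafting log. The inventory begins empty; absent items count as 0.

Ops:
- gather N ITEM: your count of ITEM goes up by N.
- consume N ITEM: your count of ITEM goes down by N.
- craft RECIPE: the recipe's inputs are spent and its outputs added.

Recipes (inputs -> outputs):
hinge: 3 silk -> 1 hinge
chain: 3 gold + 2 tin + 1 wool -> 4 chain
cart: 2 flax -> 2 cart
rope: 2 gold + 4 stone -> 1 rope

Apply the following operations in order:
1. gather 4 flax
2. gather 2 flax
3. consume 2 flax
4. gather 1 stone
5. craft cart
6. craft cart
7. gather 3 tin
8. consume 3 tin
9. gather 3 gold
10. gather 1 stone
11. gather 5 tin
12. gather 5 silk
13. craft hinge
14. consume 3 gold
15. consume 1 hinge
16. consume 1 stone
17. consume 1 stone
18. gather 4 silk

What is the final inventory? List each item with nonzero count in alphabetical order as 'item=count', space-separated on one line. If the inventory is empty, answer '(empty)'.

After 1 (gather 4 flax): flax=4
After 2 (gather 2 flax): flax=6
After 3 (consume 2 flax): flax=4
After 4 (gather 1 stone): flax=4 stone=1
After 5 (craft cart): cart=2 flax=2 stone=1
After 6 (craft cart): cart=4 stone=1
After 7 (gather 3 tin): cart=4 stone=1 tin=3
After 8 (consume 3 tin): cart=4 stone=1
After 9 (gather 3 gold): cart=4 gold=3 stone=1
After 10 (gather 1 stone): cart=4 gold=3 stone=2
After 11 (gather 5 tin): cart=4 gold=3 stone=2 tin=5
After 12 (gather 5 silk): cart=4 gold=3 silk=5 stone=2 tin=5
After 13 (craft hinge): cart=4 gold=3 hinge=1 silk=2 stone=2 tin=5
After 14 (consume 3 gold): cart=4 hinge=1 silk=2 stone=2 tin=5
After 15 (consume 1 hinge): cart=4 silk=2 stone=2 tin=5
After 16 (consume 1 stone): cart=4 silk=2 stone=1 tin=5
After 17 (consume 1 stone): cart=4 silk=2 tin=5
After 18 (gather 4 silk): cart=4 silk=6 tin=5

Answer: cart=4 silk=6 tin=5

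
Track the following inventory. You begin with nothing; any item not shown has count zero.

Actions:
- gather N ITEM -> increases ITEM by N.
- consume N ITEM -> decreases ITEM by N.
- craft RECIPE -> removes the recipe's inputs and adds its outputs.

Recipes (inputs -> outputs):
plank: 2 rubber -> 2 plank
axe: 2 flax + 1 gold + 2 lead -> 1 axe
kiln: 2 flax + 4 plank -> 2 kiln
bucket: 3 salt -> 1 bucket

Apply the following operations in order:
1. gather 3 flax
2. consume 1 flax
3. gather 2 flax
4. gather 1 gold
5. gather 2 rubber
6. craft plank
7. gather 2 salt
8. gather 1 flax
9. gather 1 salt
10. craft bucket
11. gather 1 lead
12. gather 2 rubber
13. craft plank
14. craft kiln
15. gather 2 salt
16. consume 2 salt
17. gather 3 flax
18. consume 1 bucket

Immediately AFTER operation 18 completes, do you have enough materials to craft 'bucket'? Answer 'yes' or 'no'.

After 1 (gather 3 flax): flax=3
After 2 (consume 1 flax): flax=2
After 3 (gather 2 flax): flax=4
After 4 (gather 1 gold): flax=4 gold=1
After 5 (gather 2 rubber): flax=4 gold=1 rubber=2
After 6 (craft plank): flax=4 gold=1 plank=2
After 7 (gather 2 salt): flax=4 gold=1 plank=2 salt=2
After 8 (gather 1 flax): flax=5 gold=1 plank=2 salt=2
After 9 (gather 1 salt): flax=5 gold=1 plank=2 salt=3
After 10 (craft bucket): bucket=1 flax=5 gold=1 plank=2
After 11 (gather 1 lead): bucket=1 flax=5 gold=1 lead=1 plank=2
After 12 (gather 2 rubber): bucket=1 flax=5 gold=1 lead=1 plank=2 rubber=2
After 13 (craft plank): bucket=1 flax=5 gold=1 lead=1 plank=4
After 14 (craft kiln): bucket=1 flax=3 gold=1 kiln=2 lead=1
After 15 (gather 2 salt): bucket=1 flax=3 gold=1 kiln=2 lead=1 salt=2
After 16 (consume 2 salt): bucket=1 flax=3 gold=1 kiln=2 lead=1
After 17 (gather 3 flax): bucket=1 flax=6 gold=1 kiln=2 lead=1
After 18 (consume 1 bucket): flax=6 gold=1 kiln=2 lead=1

Answer: no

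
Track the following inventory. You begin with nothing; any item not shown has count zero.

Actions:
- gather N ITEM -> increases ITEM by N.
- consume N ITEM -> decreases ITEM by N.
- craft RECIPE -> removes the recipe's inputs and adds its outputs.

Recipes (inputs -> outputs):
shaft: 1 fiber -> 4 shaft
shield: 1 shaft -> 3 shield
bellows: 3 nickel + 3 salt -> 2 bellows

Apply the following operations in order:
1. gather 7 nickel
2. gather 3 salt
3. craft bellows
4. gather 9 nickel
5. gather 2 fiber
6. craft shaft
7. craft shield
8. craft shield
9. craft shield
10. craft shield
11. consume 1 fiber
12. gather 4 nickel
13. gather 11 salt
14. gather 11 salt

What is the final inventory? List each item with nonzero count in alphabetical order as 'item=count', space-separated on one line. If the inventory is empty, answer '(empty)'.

After 1 (gather 7 nickel): nickel=7
After 2 (gather 3 salt): nickel=7 salt=3
After 3 (craft bellows): bellows=2 nickel=4
After 4 (gather 9 nickel): bellows=2 nickel=13
After 5 (gather 2 fiber): bellows=2 fiber=2 nickel=13
After 6 (craft shaft): bellows=2 fiber=1 nickel=13 shaft=4
After 7 (craft shield): bellows=2 fiber=1 nickel=13 shaft=3 shield=3
After 8 (craft shield): bellows=2 fiber=1 nickel=13 shaft=2 shield=6
After 9 (craft shield): bellows=2 fiber=1 nickel=13 shaft=1 shield=9
After 10 (craft shield): bellows=2 fiber=1 nickel=13 shield=12
After 11 (consume 1 fiber): bellows=2 nickel=13 shield=12
After 12 (gather 4 nickel): bellows=2 nickel=17 shield=12
After 13 (gather 11 salt): bellows=2 nickel=17 salt=11 shield=12
After 14 (gather 11 salt): bellows=2 nickel=17 salt=22 shield=12

Answer: bellows=2 nickel=17 salt=22 shield=12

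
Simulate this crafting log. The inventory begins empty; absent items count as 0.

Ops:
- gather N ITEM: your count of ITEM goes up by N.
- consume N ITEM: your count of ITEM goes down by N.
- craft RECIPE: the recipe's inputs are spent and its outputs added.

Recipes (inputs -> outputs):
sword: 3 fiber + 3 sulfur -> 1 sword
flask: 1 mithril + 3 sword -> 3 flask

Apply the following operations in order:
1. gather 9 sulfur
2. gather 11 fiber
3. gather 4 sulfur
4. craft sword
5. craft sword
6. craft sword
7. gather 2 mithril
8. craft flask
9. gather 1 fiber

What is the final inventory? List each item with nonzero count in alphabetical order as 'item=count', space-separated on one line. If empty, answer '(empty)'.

After 1 (gather 9 sulfur): sulfur=9
After 2 (gather 11 fiber): fiber=11 sulfur=9
After 3 (gather 4 sulfur): fiber=11 sulfur=13
After 4 (craft sword): fiber=8 sulfur=10 sword=1
After 5 (craft sword): fiber=5 sulfur=7 sword=2
After 6 (craft sword): fiber=2 sulfur=4 sword=3
After 7 (gather 2 mithril): fiber=2 mithril=2 sulfur=4 sword=3
After 8 (craft flask): fiber=2 flask=3 mithril=1 sulfur=4
After 9 (gather 1 fiber): fiber=3 flask=3 mithril=1 sulfur=4

Answer: fiber=3 flask=3 mithril=1 sulfur=4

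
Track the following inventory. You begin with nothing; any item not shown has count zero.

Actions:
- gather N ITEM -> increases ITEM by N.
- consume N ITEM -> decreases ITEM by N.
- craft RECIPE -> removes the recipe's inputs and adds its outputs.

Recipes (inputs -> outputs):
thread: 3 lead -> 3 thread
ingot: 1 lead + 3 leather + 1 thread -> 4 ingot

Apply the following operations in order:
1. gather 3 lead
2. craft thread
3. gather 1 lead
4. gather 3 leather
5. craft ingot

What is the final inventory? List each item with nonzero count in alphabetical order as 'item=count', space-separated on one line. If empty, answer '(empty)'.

Answer: ingot=4 thread=2

Derivation:
After 1 (gather 3 lead): lead=3
After 2 (craft thread): thread=3
After 3 (gather 1 lead): lead=1 thread=3
After 4 (gather 3 leather): lead=1 leather=3 thread=3
After 5 (craft ingot): ingot=4 thread=2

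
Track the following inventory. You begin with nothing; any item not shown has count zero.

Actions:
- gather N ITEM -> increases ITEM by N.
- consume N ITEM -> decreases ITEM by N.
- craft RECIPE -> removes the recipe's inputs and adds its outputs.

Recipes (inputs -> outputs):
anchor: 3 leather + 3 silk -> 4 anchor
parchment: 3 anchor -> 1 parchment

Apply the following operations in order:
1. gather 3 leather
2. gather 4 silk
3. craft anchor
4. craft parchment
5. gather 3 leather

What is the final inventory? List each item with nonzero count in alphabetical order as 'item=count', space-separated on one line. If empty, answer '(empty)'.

Answer: anchor=1 leather=3 parchment=1 silk=1

Derivation:
After 1 (gather 3 leather): leather=3
After 2 (gather 4 silk): leather=3 silk=4
After 3 (craft anchor): anchor=4 silk=1
After 4 (craft parchment): anchor=1 parchment=1 silk=1
After 5 (gather 3 leather): anchor=1 leather=3 parchment=1 silk=1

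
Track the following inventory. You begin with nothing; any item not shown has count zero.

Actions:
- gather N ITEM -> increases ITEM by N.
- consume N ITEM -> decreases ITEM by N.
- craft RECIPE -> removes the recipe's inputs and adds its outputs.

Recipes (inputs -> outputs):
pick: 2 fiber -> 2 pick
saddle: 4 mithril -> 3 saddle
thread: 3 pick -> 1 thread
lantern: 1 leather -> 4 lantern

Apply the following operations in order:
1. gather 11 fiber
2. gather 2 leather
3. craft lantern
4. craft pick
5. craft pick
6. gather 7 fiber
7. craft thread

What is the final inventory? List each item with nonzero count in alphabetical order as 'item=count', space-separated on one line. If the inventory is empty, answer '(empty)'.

After 1 (gather 11 fiber): fiber=11
After 2 (gather 2 leather): fiber=11 leather=2
After 3 (craft lantern): fiber=11 lantern=4 leather=1
After 4 (craft pick): fiber=9 lantern=4 leather=1 pick=2
After 5 (craft pick): fiber=7 lantern=4 leather=1 pick=4
After 6 (gather 7 fiber): fiber=14 lantern=4 leather=1 pick=4
After 7 (craft thread): fiber=14 lantern=4 leather=1 pick=1 thread=1

Answer: fiber=14 lantern=4 leather=1 pick=1 thread=1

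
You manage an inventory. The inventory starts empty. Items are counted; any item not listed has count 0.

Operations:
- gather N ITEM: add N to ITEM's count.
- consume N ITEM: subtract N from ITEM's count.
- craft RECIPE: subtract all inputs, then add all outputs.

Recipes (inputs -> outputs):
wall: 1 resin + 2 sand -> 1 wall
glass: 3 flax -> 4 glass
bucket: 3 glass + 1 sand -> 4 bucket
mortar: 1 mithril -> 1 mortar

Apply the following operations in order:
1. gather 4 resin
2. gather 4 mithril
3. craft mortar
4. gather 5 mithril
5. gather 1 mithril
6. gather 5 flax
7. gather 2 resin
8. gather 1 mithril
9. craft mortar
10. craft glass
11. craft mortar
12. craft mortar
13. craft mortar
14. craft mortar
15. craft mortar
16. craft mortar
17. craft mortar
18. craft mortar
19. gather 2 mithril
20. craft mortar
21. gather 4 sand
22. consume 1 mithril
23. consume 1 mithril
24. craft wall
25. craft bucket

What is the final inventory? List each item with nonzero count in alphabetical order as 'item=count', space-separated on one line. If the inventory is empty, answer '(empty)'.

Answer: bucket=4 flax=2 glass=1 mortar=11 resin=5 sand=1 wall=1

Derivation:
After 1 (gather 4 resin): resin=4
After 2 (gather 4 mithril): mithril=4 resin=4
After 3 (craft mortar): mithril=3 mortar=1 resin=4
After 4 (gather 5 mithril): mithril=8 mortar=1 resin=4
After 5 (gather 1 mithril): mithril=9 mortar=1 resin=4
After 6 (gather 5 flax): flax=5 mithril=9 mortar=1 resin=4
After 7 (gather 2 resin): flax=5 mithril=9 mortar=1 resin=6
After 8 (gather 1 mithril): flax=5 mithril=10 mortar=1 resin=6
After 9 (craft mortar): flax=5 mithril=9 mortar=2 resin=6
After 10 (craft glass): flax=2 glass=4 mithril=9 mortar=2 resin=6
After 11 (craft mortar): flax=2 glass=4 mithril=8 mortar=3 resin=6
After 12 (craft mortar): flax=2 glass=4 mithril=7 mortar=4 resin=6
After 13 (craft mortar): flax=2 glass=4 mithril=6 mortar=5 resin=6
After 14 (craft mortar): flax=2 glass=4 mithril=5 mortar=6 resin=6
After 15 (craft mortar): flax=2 glass=4 mithril=4 mortar=7 resin=6
After 16 (craft mortar): flax=2 glass=4 mithril=3 mortar=8 resin=6
After 17 (craft mortar): flax=2 glass=4 mithril=2 mortar=9 resin=6
After 18 (craft mortar): flax=2 glass=4 mithril=1 mortar=10 resin=6
After 19 (gather 2 mithril): flax=2 glass=4 mithril=3 mortar=10 resin=6
After 20 (craft mortar): flax=2 glass=4 mithril=2 mortar=11 resin=6
After 21 (gather 4 sand): flax=2 glass=4 mithril=2 mortar=11 resin=6 sand=4
After 22 (consume 1 mithril): flax=2 glass=4 mithril=1 mortar=11 resin=6 sand=4
After 23 (consume 1 mithril): flax=2 glass=4 mortar=11 resin=6 sand=4
After 24 (craft wall): flax=2 glass=4 mortar=11 resin=5 sand=2 wall=1
After 25 (craft bucket): bucket=4 flax=2 glass=1 mortar=11 resin=5 sand=1 wall=1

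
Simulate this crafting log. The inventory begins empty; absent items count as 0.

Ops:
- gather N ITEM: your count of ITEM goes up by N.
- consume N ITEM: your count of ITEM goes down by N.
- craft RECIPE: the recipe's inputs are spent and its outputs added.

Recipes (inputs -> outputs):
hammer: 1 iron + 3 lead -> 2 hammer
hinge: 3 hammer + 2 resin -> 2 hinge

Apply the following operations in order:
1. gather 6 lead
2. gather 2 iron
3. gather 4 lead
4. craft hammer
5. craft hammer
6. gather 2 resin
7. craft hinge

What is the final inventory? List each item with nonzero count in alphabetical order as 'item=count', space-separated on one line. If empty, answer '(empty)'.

After 1 (gather 6 lead): lead=6
After 2 (gather 2 iron): iron=2 lead=6
After 3 (gather 4 lead): iron=2 lead=10
After 4 (craft hammer): hammer=2 iron=1 lead=7
After 5 (craft hammer): hammer=4 lead=4
After 6 (gather 2 resin): hammer=4 lead=4 resin=2
After 7 (craft hinge): hammer=1 hinge=2 lead=4

Answer: hammer=1 hinge=2 lead=4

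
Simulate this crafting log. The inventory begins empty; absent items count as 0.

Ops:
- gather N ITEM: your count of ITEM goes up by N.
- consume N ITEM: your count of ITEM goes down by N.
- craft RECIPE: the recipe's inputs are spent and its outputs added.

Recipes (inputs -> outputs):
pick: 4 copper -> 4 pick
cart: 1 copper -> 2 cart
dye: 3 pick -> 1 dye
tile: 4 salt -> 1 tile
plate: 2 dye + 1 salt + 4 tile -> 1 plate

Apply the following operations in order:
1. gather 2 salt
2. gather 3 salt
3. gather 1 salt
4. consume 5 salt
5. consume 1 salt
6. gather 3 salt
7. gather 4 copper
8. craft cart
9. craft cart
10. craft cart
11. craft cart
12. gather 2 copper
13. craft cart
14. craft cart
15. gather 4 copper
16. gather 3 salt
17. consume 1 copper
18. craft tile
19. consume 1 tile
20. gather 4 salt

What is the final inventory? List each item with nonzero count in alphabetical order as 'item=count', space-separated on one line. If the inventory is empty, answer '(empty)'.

After 1 (gather 2 salt): salt=2
After 2 (gather 3 salt): salt=5
After 3 (gather 1 salt): salt=6
After 4 (consume 5 salt): salt=1
After 5 (consume 1 salt): (empty)
After 6 (gather 3 salt): salt=3
After 7 (gather 4 copper): copper=4 salt=3
After 8 (craft cart): cart=2 copper=3 salt=3
After 9 (craft cart): cart=4 copper=2 salt=3
After 10 (craft cart): cart=6 copper=1 salt=3
After 11 (craft cart): cart=8 salt=3
After 12 (gather 2 copper): cart=8 copper=2 salt=3
After 13 (craft cart): cart=10 copper=1 salt=3
After 14 (craft cart): cart=12 salt=3
After 15 (gather 4 copper): cart=12 copper=4 salt=3
After 16 (gather 3 salt): cart=12 copper=4 salt=6
After 17 (consume 1 copper): cart=12 copper=3 salt=6
After 18 (craft tile): cart=12 copper=3 salt=2 tile=1
After 19 (consume 1 tile): cart=12 copper=3 salt=2
After 20 (gather 4 salt): cart=12 copper=3 salt=6

Answer: cart=12 copper=3 salt=6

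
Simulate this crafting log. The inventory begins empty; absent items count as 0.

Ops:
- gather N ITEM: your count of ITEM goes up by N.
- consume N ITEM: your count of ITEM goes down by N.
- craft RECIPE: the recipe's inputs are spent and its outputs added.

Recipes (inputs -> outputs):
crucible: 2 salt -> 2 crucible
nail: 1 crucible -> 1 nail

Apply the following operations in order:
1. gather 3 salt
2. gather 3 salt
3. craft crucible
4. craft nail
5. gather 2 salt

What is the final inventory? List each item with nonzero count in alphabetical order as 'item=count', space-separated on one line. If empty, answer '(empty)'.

Answer: crucible=1 nail=1 salt=6

Derivation:
After 1 (gather 3 salt): salt=3
After 2 (gather 3 salt): salt=6
After 3 (craft crucible): crucible=2 salt=4
After 4 (craft nail): crucible=1 nail=1 salt=4
After 5 (gather 2 salt): crucible=1 nail=1 salt=6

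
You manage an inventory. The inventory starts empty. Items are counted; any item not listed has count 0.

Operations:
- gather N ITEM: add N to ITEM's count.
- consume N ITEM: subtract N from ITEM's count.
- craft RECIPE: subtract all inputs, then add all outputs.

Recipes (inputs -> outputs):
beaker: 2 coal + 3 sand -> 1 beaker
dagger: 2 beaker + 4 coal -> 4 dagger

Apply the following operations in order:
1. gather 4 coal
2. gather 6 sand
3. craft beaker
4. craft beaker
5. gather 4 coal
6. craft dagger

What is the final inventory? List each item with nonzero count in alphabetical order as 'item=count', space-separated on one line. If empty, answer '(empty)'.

Answer: dagger=4

Derivation:
After 1 (gather 4 coal): coal=4
After 2 (gather 6 sand): coal=4 sand=6
After 3 (craft beaker): beaker=1 coal=2 sand=3
After 4 (craft beaker): beaker=2
After 5 (gather 4 coal): beaker=2 coal=4
After 6 (craft dagger): dagger=4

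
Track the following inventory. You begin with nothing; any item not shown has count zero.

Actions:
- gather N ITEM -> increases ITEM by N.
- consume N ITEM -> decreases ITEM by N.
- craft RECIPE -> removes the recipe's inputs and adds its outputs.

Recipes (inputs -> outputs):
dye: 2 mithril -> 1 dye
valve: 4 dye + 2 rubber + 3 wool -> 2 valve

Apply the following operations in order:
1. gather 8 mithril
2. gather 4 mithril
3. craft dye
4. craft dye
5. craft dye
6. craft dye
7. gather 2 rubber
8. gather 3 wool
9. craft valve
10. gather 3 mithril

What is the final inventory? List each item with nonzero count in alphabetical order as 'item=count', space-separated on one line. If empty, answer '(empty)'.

Answer: mithril=7 valve=2

Derivation:
After 1 (gather 8 mithril): mithril=8
After 2 (gather 4 mithril): mithril=12
After 3 (craft dye): dye=1 mithril=10
After 4 (craft dye): dye=2 mithril=8
After 5 (craft dye): dye=3 mithril=6
After 6 (craft dye): dye=4 mithril=4
After 7 (gather 2 rubber): dye=4 mithril=4 rubber=2
After 8 (gather 3 wool): dye=4 mithril=4 rubber=2 wool=3
After 9 (craft valve): mithril=4 valve=2
After 10 (gather 3 mithril): mithril=7 valve=2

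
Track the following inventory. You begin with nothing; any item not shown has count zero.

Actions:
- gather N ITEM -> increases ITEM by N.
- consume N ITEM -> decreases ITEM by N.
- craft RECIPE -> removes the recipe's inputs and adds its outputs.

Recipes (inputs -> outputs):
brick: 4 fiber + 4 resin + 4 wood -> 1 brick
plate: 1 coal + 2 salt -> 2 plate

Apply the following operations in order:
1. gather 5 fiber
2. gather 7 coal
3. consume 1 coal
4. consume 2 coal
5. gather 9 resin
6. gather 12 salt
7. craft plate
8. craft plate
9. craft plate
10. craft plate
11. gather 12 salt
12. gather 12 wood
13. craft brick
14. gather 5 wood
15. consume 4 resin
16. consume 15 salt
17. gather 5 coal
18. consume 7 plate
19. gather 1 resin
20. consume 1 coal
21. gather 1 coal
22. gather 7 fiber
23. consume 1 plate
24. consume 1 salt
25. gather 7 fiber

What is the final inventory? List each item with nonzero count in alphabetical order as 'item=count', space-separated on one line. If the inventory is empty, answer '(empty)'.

After 1 (gather 5 fiber): fiber=5
After 2 (gather 7 coal): coal=7 fiber=5
After 3 (consume 1 coal): coal=6 fiber=5
After 4 (consume 2 coal): coal=4 fiber=5
After 5 (gather 9 resin): coal=4 fiber=5 resin=9
After 6 (gather 12 salt): coal=4 fiber=5 resin=9 salt=12
After 7 (craft plate): coal=3 fiber=5 plate=2 resin=9 salt=10
After 8 (craft plate): coal=2 fiber=5 plate=4 resin=9 salt=8
After 9 (craft plate): coal=1 fiber=5 plate=6 resin=9 salt=6
After 10 (craft plate): fiber=5 plate=8 resin=9 salt=4
After 11 (gather 12 salt): fiber=5 plate=8 resin=9 salt=16
After 12 (gather 12 wood): fiber=5 plate=8 resin=9 salt=16 wood=12
After 13 (craft brick): brick=1 fiber=1 plate=8 resin=5 salt=16 wood=8
After 14 (gather 5 wood): brick=1 fiber=1 plate=8 resin=5 salt=16 wood=13
After 15 (consume 4 resin): brick=1 fiber=1 plate=8 resin=1 salt=16 wood=13
After 16 (consume 15 salt): brick=1 fiber=1 plate=8 resin=1 salt=1 wood=13
After 17 (gather 5 coal): brick=1 coal=5 fiber=1 plate=8 resin=1 salt=1 wood=13
After 18 (consume 7 plate): brick=1 coal=5 fiber=1 plate=1 resin=1 salt=1 wood=13
After 19 (gather 1 resin): brick=1 coal=5 fiber=1 plate=1 resin=2 salt=1 wood=13
After 20 (consume 1 coal): brick=1 coal=4 fiber=1 plate=1 resin=2 salt=1 wood=13
After 21 (gather 1 coal): brick=1 coal=5 fiber=1 plate=1 resin=2 salt=1 wood=13
After 22 (gather 7 fiber): brick=1 coal=5 fiber=8 plate=1 resin=2 salt=1 wood=13
After 23 (consume 1 plate): brick=1 coal=5 fiber=8 resin=2 salt=1 wood=13
After 24 (consume 1 salt): brick=1 coal=5 fiber=8 resin=2 wood=13
After 25 (gather 7 fiber): brick=1 coal=5 fiber=15 resin=2 wood=13

Answer: brick=1 coal=5 fiber=15 resin=2 wood=13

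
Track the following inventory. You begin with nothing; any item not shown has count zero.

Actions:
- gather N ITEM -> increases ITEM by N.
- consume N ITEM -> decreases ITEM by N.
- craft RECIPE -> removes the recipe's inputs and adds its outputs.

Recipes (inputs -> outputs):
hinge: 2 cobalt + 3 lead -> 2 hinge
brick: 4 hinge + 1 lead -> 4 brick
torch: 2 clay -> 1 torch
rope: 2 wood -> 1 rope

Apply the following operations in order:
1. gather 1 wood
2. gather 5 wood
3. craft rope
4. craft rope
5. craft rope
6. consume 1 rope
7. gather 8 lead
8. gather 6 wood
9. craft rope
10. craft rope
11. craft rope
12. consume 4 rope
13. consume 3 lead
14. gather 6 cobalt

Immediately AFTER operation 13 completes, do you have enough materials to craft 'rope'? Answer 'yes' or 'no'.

After 1 (gather 1 wood): wood=1
After 2 (gather 5 wood): wood=6
After 3 (craft rope): rope=1 wood=4
After 4 (craft rope): rope=2 wood=2
After 5 (craft rope): rope=3
After 6 (consume 1 rope): rope=2
After 7 (gather 8 lead): lead=8 rope=2
After 8 (gather 6 wood): lead=8 rope=2 wood=6
After 9 (craft rope): lead=8 rope=3 wood=4
After 10 (craft rope): lead=8 rope=4 wood=2
After 11 (craft rope): lead=8 rope=5
After 12 (consume 4 rope): lead=8 rope=1
After 13 (consume 3 lead): lead=5 rope=1

Answer: no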